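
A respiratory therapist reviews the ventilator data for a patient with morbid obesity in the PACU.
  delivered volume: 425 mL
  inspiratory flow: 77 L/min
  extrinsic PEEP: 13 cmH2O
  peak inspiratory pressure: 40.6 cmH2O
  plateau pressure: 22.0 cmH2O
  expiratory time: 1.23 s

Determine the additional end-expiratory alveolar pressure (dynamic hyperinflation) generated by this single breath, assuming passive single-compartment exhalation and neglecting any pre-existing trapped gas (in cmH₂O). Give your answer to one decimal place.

Flow: 77 L/min ÷ 60 = 1.2833 L/s.
R = (PIP − Pplat)/V̇ = (40.6 − 22.0) / 1.2833 = 18.6/1.2833 = 14.494 cmH2O·s/L.
C = Vt/(Pplat − PEEP) = 425.0 / (22.0 − 13) = 425.0/9.0 = 47.222 mL/cmH2O.
τ = R × C = 14.494 × 0.04722 L/cmH2O = 0.6844 s.
Fraction remaining = e^(−Te/τ) = e^(−1.23/0.6844) = 0.1658; trapped volume = 425.0 × 0.1658 = 70.465 mL.
Additional alveolar pressure from trapping ≈ V_trapped / C = 70.465 / 47.222 = 1.492 cmH2O.

1.5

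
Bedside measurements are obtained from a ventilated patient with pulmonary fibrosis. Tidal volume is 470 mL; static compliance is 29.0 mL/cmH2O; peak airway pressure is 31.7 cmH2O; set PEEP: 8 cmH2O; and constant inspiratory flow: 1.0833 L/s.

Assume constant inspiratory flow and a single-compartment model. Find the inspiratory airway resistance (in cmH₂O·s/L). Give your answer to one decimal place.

Equation of motion (constant flow): PIP = Vt/C + R·V̇ + PEEP.
R·V̇ = PIP − Vt/C − PEEP = 31.7 − 470/29.0 − 8 = 31.7 − 16.207 − 8 = 7.493 cmH2O.
R = 7.493 / 1.0833 = 6.917 cmH2O·s/L.

6.9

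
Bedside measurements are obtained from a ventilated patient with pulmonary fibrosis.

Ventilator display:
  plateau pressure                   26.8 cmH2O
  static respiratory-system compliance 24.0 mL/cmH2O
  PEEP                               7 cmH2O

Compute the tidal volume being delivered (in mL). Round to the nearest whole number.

475

Vt = Cstat × (Pplat − PEEP) = 24.0 × (26.8 − 7) = 24.0 × 19.8 = 475.2 mL.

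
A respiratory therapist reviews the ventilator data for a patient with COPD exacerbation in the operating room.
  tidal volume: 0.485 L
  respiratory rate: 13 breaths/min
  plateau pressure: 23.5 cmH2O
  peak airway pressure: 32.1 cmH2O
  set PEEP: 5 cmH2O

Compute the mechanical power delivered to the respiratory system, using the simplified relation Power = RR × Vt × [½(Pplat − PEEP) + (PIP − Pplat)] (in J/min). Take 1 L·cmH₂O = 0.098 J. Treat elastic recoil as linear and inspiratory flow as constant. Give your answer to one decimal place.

11.0

Per-breath work = Vt × [½(Pplat−PEEP) + (PIP−Pplat)] = 0.485 × [0.5×18.5 + 8.6] = 0.485 × 17.85 = 8.657 L·cmH2O.
Power = 13 × 8.657 = 112.54 L·cmH2O/min.
× 0.098 J/(L·cmH2O) → 11.029 J/min.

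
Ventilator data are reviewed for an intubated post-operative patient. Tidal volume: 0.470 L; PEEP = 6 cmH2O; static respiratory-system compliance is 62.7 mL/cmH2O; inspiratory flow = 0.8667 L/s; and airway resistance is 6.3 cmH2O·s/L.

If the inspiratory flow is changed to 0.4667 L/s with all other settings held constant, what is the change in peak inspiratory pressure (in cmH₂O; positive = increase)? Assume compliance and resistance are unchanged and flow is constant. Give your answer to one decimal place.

-2.5

PIP = Vt/C + R·V̇ + PEEP (constant-flow equation of motion).
Only the resistive term changes: ΔPIP = R × ΔV̇ = 6.3 × (0.4667 − 0.8667) = 6.3 × -0.4 = -2.52 cmH2O.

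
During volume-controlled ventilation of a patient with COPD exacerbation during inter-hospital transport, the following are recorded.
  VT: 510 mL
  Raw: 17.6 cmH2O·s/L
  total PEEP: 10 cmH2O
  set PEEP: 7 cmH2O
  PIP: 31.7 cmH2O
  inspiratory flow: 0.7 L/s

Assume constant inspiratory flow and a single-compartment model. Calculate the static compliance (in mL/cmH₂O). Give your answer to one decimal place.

Total PEEP = 10 cmH2O (set 7 + intrinsic 3); this is the baseline alveolar pressure.
Equation of motion (constant flow): PIP = Vt/C + R·V̇ + PEEP.
Vt/C = PIP − R·V̇ − PEEP = 31.7 − 17.6×0.7 − 10 = 31.7 − 12.32 − 10 = 9.38 cmH2O.
C = Vt / 9.38 = 510 / 9.38 = 54.371 mL/cmH2O.

54.4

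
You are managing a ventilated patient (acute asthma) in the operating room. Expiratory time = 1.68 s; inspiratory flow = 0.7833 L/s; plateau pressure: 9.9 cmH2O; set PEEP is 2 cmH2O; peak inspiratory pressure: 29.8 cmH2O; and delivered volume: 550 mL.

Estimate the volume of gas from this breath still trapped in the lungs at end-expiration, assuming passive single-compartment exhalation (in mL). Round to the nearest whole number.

213

R = (PIP − Pplat)/V̇ = (29.8 − 9.9) / 0.7833 = 19.9/0.7833 = 25.405 cmH2O·s/L.
C = Vt/(Pplat − PEEP) = 550.0 / (9.9 − 2) = 550.0/7.9 = 69.62 mL/cmH2O.
τ = R × C = 25.405 × 0.06962 L/cmH2O = 1.769 s.
Fraction remaining = e^(−Te/τ) = e^(−1.68/1.769) = 0.3869.
Trapped volume = 550.0 × 0.3869 = 212.8 mL.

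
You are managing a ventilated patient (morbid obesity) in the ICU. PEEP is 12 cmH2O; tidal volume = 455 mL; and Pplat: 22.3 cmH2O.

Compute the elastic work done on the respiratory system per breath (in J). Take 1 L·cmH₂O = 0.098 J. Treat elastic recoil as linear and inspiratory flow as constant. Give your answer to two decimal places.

0.23

Elastic work ≈ ½ × (Pplat − PEEP) × Vt = 0.5 × (22.3 − 12) × 0.455 L = 0.5 × 10.3 × 0.455 = 2.343 L·cmH2O.
× 0.098 J/(L·cmH2O) → 0.2296 J.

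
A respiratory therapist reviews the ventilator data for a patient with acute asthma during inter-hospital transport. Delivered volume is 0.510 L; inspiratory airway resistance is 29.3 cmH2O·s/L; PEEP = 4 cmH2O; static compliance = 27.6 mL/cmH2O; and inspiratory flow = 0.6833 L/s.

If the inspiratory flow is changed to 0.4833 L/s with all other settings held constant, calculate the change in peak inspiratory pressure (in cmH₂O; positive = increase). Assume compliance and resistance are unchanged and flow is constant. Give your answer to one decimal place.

-5.9

PIP = Vt/C + R·V̇ + PEEP (constant-flow equation of motion).
Only the resistive term changes: ΔPIP = R × ΔV̇ = 29.3 × (0.4833 − 0.6833) = 29.3 × -0.2 = -5.86 cmH2O.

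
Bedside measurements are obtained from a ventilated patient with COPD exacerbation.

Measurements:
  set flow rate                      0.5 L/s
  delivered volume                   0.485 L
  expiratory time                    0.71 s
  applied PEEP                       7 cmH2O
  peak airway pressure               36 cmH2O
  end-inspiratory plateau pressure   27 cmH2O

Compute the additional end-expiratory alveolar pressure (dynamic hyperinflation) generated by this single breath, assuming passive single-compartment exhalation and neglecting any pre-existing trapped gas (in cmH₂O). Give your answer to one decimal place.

R = (PIP − Pplat)/V̇ = (36 − 27) / 0.5 = 9.0/0.5 = 18.0 cmH2O·s/L.
C = Vt/(Pplat − PEEP) = 485.0 / (27 − 7) = 485.0/20.0 = 24.25 mL/cmH2O.
τ = R × C = 18.0 × 0.02425 L/cmH2O = 0.4365 s.
Fraction remaining = e^(−Te/τ) = e^(−0.71/0.4365) = 0.1966; trapped volume = 485.0 × 0.1966 = 95.351 mL.
Additional alveolar pressure from trapping ≈ V_trapped / C = 95.351 / 24.25 = 3.932 cmH2O.

3.9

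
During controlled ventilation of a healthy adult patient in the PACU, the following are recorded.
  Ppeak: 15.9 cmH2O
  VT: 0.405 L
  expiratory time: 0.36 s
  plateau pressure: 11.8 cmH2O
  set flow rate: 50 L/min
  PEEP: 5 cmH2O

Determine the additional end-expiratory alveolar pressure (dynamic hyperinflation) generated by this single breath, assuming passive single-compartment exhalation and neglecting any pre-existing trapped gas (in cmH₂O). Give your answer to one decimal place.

Flow: 50 L/min ÷ 60 = 0.8333 L/s.
R = (PIP − Pplat)/V̇ = (15.9 − 11.8) / 0.8333 = 4.1/0.8333 = 4.92 cmH2O·s/L.
C = Vt/(Pplat − PEEP) = 405.0 / (11.8 − 5) = 405.0/6.8 = 59.559 mL/cmH2O.
τ = R × C = 4.92 × 0.05956 L/cmH2O = 0.293 s.
Fraction remaining = e^(−Te/τ) = e^(−0.36/0.293) = 0.2927; trapped volume = 405.0 × 0.2927 = 118.54 mL.
Additional alveolar pressure from trapping ≈ V_trapped / C = 118.54 / 59.559 = 1.99 cmH2O.

2.0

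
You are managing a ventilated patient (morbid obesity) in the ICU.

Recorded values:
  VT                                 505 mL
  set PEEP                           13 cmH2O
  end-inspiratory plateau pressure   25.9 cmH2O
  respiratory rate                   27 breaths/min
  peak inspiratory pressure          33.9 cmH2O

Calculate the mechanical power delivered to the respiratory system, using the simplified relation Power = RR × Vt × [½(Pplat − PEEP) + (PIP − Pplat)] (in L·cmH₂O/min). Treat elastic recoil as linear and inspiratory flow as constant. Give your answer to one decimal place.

Per-breath work = Vt × [½(Pplat−PEEP) + (PIP−Pplat)] = 0.505 × [0.5×12.9 + 8.0] = 0.505 × 14.45 = 7.297 L·cmH2O.
Power = 27 × 7.297 = 197.02 L·cmH2O/min.

197.0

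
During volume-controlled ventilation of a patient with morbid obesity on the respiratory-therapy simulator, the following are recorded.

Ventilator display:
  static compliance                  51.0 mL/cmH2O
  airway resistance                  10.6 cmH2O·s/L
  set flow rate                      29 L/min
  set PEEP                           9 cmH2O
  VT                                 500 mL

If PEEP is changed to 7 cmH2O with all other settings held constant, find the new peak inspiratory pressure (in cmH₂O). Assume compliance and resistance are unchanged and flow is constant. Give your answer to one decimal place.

21.9

Flow: 29 L/min ÷ 60 = 0.4833 L/s.
PIP = Vt/C + R·V̇ + PEEP (constant-flow equation of motion).
Only the baseline term changes: ΔPIP = ΔPEEP = 7 − 9 = -2.0 cmH2O.
Original PIP = 500/51.0 + 10.6×0.4833 + 9 = 23.927 cmH2O; new PIP = 23.927 + (-2.0) = 21.927 cmH2O.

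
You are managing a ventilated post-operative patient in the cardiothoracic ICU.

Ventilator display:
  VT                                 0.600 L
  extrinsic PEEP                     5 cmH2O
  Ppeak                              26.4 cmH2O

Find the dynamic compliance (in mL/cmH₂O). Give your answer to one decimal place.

28.0

Dynamic compliance = Vt / (PIP − PEEP) = 600 / (26.4 − 5) = 600 / 21.4 = 28.037 mL/cmH2O.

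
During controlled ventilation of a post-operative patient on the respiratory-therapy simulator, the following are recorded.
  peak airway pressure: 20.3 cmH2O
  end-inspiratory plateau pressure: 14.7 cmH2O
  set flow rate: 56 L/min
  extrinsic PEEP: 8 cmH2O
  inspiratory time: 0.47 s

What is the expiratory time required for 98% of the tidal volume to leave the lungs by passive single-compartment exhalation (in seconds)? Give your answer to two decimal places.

1.54

Flow: 56 L/min ÷ 60 = 0.9333 L/s.
Vt = flow × Ti = 0.9333 L/s × 0.47 s × 1000 mL/L = 438.65 mL.
R = (PIP − Pplat)/V̇ = (20.3 − 14.7) / 0.9333 = 5.6/0.9333 = 6.0 cmH2O·s/L.
C = Vt/(Pplat − PEEP) = 438.65 / (14.7 − 8) = 438.65/6.7 = 65.47 mL/cmH2O.
τ = R × C = 6.0 × 0.06547 L/cmH2O = 0.3928 s.
t = −τ·ln(1 − 0.98) = −0.3928·ln(0.02) = 1.537 s.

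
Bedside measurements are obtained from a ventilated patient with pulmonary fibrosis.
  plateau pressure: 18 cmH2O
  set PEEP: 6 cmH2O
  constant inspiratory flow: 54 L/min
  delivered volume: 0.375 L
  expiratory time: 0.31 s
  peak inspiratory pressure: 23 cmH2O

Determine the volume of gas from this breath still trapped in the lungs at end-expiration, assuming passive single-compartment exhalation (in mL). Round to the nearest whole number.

63

Flow: 54 L/min ÷ 60 = 0.9 L/s.
R = (PIP − Pplat)/V̇ = (23 − 18) / 0.9 = 5.0/0.9 = 5.556 cmH2O·s/L.
C = Vt/(Pplat − PEEP) = 375.0 / (18 − 6) = 375.0/12.0 = 31.25 mL/cmH2O.
τ = R × C = 5.556 × 0.03125 L/cmH2O = 0.1736 s.
Fraction remaining = e^(−Te/τ) = e^(−0.31/0.1736) = 0.1677.
Trapped volume = 375.0 × 0.1677 = 62.888 mL.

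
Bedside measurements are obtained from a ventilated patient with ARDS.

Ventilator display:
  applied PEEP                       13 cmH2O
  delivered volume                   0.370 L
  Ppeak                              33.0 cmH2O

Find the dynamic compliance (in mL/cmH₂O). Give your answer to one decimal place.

18.5

Dynamic compliance = Vt / (PIP − PEEP) = 370 / (33.0 − 13) = 370 / 20.0 = 18.5 mL/cmH2O.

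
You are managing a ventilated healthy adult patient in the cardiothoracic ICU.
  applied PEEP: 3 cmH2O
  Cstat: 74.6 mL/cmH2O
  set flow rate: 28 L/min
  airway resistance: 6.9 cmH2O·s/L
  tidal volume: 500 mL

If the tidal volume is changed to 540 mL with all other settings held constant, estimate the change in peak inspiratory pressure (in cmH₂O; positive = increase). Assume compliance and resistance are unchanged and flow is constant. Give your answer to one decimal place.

PIP = Vt/C + R·V̇ + PEEP (constant-flow equation of motion).
Only the elastic term changes: ΔPIP = ΔVt / C = (540 − 500) / 74.6 = 0.5362 cmH2O.

0.5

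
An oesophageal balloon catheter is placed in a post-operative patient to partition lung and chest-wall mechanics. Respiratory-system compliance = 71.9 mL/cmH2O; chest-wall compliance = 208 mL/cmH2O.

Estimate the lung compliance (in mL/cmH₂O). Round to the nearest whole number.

110

1/CL = 1/Crs − 1/Ccw.
1/CL = 1/71.9 − 1/208 = 0.009101.
CL = 109.88 mL/cmH2O.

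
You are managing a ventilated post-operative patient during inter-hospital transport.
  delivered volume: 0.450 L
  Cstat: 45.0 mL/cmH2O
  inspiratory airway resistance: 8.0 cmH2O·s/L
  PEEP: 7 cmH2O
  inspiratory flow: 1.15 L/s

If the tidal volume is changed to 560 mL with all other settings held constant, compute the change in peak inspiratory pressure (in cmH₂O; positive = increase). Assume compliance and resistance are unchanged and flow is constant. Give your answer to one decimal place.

2.4

PIP = Vt/C + R·V̇ + PEEP (constant-flow equation of motion).
Only the elastic term changes: ΔPIP = ΔVt / C = (560 − 450) / 45.0 = 2.444 cmH2O.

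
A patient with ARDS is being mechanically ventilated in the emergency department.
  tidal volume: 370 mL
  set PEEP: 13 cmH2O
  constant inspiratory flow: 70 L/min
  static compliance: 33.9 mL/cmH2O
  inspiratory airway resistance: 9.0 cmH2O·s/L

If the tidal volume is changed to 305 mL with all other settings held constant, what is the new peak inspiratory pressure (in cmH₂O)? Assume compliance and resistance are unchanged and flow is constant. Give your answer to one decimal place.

32.5

Flow: 70 L/min ÷ 60 = 1.1667 L/s.
PIP = Vt/C + R·V̇ + PEEP (constant-flow equation of motion).
Only the elastic term changes: ΔPIP = ΔVt / C = (305 − 370) / 33.9 = -1.917 cmH2O.
Original PIP = 370/33.9 + 9.0×1.1667 + 13 = 34.415 cmH2O; new PIP = 34.415 + (-1.917) = 32.498 cmH2O.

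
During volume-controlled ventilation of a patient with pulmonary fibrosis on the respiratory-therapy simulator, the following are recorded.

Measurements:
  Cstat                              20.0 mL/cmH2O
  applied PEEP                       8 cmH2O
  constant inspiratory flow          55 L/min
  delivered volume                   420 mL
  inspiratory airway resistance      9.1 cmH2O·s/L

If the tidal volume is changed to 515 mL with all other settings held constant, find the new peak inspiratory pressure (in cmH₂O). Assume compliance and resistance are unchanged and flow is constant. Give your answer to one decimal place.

42.1

Flow: 55 L/min ÷ 60 = 0.9167 L/s.
PIP = Vt/C + R·V̇ + PEEP (constant-flow equation of motion).
Only the elastic term changes: ΔPIP = ΔVt / C = (515 − 420) / 20.0 = 4.75 cmH2O.
Original PIP = 420/20.0 + 9.1×0.9167 + 8 = 37.342 cmH2O; new PIP = 37.342 + (4.75) = 42.092 cmH2O.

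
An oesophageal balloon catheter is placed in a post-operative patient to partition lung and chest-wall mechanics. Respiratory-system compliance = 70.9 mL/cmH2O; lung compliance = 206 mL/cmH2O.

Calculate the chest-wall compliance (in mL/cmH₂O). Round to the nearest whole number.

1/Ccw = 1/Crs − 1/CL.
1/Ccw = 1/70.9 − 1/206 = 0.00925.
Ccw = 108.11 mL/cmH2O.

108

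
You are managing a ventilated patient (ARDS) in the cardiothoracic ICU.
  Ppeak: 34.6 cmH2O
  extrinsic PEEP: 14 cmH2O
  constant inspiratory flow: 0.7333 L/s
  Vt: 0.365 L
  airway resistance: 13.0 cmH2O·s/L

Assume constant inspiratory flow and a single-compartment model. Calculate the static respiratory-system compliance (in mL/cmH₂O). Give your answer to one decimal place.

33.0

Equation of motion (constant flow): PIP = Vt/C + R·V̇ + PEEP.
Vt/C = PIP − R·V̇ − PEEP = 34.6 − 13.0×0.7333 − 14 = 34.6 − 9.533 − 14 = 11.067 cmH2O.
C = Vt / 11.067 = 365 / 11.067 = 32.981 mL/cmH2O.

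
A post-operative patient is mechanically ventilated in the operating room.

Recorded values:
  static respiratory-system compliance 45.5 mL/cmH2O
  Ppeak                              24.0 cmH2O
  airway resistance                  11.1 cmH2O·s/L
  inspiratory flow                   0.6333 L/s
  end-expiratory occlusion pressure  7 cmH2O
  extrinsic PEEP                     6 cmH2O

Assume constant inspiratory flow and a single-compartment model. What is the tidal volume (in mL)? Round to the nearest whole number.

Total PEEP = 7 cmH2O (set 6 + intrinsic 1); this is the baseline alveolar pressure.
Equation of motion (constant flow): PIP = Vt/C + R·V̇ + PEEP.
Vt/C = PIP − R·V̇ − PEEP = 24.0 − 7.03 − 7 = 9.97 cmH2O.
Vt = C × 9.97 = 45.5 × 9.97 = 453.64 mL.

454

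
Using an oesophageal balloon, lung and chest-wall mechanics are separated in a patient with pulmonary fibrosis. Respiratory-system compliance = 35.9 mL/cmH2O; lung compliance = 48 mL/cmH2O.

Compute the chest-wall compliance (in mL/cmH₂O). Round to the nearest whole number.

142

1/Ccw = 1/Crs − 1/CL.
1/Ccw = 1/35.9 − 1/48 = 0.007022.
Ccw = 142.41 mL/cmH2O.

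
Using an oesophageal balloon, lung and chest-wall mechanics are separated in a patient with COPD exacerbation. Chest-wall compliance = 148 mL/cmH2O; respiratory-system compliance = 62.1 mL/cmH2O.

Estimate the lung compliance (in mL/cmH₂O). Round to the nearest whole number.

1/CL = 1/Crs − 1/Ccw.
1/CL = 1/62.1 − 1/148 = 0.009346.
CL = 107.0 mL/cmH2O.

107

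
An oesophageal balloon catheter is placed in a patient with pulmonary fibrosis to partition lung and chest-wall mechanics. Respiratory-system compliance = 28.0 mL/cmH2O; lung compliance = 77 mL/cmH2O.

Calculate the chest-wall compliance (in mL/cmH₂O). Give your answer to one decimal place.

44.0

1/Ccw = 1/Crs − 1/CL.
1/Ccw = 1/28.0 − 1/77 = 0.02273.
Ccw = 43.995 mL/cmH2O.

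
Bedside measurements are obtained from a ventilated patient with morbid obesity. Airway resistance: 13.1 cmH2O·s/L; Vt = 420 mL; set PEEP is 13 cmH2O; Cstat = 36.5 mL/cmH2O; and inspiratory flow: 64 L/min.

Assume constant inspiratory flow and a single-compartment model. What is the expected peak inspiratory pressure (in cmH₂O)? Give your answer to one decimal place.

38.5

Flow: 64 L/min ÷ 60 = 1.0667 L/s.
Equation of motion (constant flow): PIP = Vt/C + R·V̇ + PEEP.
PIP = 420/36.5 + 13.1×1.0667 + 13 = 11.507 + 13.974 + 13 = 38.481 cmH2O.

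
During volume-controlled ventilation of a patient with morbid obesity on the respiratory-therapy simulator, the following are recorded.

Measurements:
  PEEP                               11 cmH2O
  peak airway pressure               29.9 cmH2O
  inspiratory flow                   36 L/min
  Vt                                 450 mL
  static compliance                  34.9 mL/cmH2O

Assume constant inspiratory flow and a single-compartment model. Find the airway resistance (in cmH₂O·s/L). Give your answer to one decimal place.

10.0

Flow: 36 L/min ÷ 60 = 0.6 L/s.
Equation of motion (constant flow): PIP = Vt/C + R·V̇ + PEEP.
R·V̇ = PIP − Vt/C − PEEP = 29.9 − 450/34.9 − 11 = 29.9 − 12.894 − 11 = 6.006 cmH2O.
R = 6.006 / 0.6 = 10.01 cmH2O·s/L.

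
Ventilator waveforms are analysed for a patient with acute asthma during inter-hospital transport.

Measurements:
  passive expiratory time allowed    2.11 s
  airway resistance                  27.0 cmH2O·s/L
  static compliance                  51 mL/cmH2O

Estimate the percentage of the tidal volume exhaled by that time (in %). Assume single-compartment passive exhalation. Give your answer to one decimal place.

τ = R × C = 27.0 × 51 mL/cmH2O = 27.0 × 0.051 L/cmH2O = 1.377 s.
Passive exhalation: V(t)/V₀ = e^(−t/τ) = e^(−2.11/1.377) = 0.216.
Fraction exhaled = 1 − 0.216 = 0.784 → 78.4%.

78.4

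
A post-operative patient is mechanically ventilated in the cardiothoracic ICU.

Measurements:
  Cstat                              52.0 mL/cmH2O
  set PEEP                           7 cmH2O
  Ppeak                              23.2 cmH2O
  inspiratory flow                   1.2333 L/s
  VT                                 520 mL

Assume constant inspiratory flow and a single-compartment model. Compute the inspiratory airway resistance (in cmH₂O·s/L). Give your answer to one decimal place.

5.0

Equation of motion (constant flow): PIP = Vt/C + R·V̇ + PEEP.
R·V̇ = PIP − Vt/C − PEEP = 23.2 − 520/52.0 − 7 = 23.2 − 10.0 − 7 = 6.2 cmH2O.
R = 6.2 / 1.2333 = 5.027 cmH2O·s/L.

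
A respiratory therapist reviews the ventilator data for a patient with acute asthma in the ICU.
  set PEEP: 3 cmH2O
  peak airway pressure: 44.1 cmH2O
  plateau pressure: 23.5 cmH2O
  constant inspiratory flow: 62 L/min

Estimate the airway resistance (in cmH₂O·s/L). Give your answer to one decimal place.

Flow: 62 L/min ÷ 60 = 1.0333 L/s.
Raw = (PIP − Pplat) / flow = (44.1 − 23.5) / 1.0333 = 20.6 / 1.0333 = 19.936 cmH2O·s/L.

19.9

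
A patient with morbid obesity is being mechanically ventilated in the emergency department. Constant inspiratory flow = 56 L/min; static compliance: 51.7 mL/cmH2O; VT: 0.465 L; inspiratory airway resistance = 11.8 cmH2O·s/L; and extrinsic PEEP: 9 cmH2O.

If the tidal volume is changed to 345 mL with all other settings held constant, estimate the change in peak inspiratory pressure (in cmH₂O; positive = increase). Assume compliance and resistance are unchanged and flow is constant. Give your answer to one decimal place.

-2.3

PIP = Vt/C + R·V̇ + PEEP (constant-flow equation of motion).
Only the elastic term changes: ΔPIP = ΔVt / C = (345 − 465) / 51.7 = -2.321 cmH2O.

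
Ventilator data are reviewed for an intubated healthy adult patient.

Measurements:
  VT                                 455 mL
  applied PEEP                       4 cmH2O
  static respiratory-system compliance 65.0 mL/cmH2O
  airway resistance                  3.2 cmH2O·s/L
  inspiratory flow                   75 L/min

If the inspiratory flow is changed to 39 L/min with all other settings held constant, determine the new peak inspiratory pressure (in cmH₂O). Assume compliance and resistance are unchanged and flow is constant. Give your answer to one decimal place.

13.1

Flow: 75 L/min ÷ 60 = 1.25 L/s.
New flow: 39 L/min ÷ 60 = 0.65 L/s.
PIP = Vt/C + R·V̇ + PEEP (constant-flow equation of motion).
Only the resistive term changes: ΔPIP = R × ΔV̇ = 3.2 × (0.65 − 1.25) = 3.2 × -0.6 = -1.92 cmH2O.
Original PIP = 455/65.0 + 3.2×1.25 + 4 = 15.0 cmH2O; new PIP = 15.0 + (-1.92) = 13.08 cmH2O.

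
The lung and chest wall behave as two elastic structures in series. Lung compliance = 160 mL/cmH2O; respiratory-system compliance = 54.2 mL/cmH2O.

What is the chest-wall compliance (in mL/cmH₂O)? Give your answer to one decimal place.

82.0

1/Ccw = 1/Crs − 1/CL.
1/Ccw = 1/54.2 − 1/160 = 0.0122.
Ccw = 81.967 mL/cmH2O.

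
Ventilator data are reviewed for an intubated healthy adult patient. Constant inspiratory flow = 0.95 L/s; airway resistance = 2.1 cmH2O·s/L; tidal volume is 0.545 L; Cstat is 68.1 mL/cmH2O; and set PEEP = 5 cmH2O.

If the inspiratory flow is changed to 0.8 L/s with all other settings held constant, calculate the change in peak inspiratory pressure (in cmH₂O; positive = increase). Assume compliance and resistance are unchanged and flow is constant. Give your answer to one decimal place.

PIP = Vt/C + R·V̇ + PEEP (constant-flow equation of motion).
Only the resistive term changes: ΔPIP = R × ΔV̇ = 2.1 × (0.8 − 0.95) = 2.1 × -0.15 = -0.315 cmH2O.

-0.3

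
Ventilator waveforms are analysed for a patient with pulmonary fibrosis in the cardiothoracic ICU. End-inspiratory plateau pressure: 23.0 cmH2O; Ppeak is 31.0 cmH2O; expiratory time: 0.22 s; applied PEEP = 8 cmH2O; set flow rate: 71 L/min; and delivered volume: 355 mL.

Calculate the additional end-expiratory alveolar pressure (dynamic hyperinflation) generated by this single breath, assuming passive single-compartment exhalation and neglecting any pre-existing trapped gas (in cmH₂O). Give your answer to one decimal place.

3.8

Flow: 71 L/min ÷ 60 = 1.1833 L/s.
R = (PIP − Pplat)/V̇ = (31.0 − 23.0) / 1.1833 = 8.0/1.1833 = 6.761 cmH2O·s/L.
C = Vt/(Pplat − PEEP) = 355.0 / (23.0 − 8) = 355.0/15.0 = 23.667 mL/cmH2O.
τ = R × C = 6.761 × 0.02367 L/cmH2O = 0.16 s.
Fraction remaining = e^(−Te/τ) = e^(−0.22/0.16) = 0.2528; trapped volume = 355.0 × 0.2528 = 89.744 mL.
Additional alveolar pressure from trapping ≈ V_trapped / C = 89.744 / 23.667 = 3.792 cmH2O.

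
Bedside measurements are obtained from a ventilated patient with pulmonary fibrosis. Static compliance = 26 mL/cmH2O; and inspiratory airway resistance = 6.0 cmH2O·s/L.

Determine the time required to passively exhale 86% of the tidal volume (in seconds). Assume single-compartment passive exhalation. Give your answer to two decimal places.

τ = R × C = 6.0 × 26 mL/cmH2O = 6.0 × 0.026 L/cmH2O = 0.156 s.
Exhaled fraction f = 1 − e^(−t/τ) → t = −τ·ln(1 − f) = −0.156·ln(0.14) = 0.3067 s.

0.31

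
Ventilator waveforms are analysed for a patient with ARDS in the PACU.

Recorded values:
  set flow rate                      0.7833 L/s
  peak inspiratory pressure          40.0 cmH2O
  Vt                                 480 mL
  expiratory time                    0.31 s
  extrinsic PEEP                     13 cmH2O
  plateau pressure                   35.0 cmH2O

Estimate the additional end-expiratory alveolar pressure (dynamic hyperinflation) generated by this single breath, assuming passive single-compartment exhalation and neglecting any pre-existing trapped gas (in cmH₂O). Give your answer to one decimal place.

R = (PIP − Pplat)/V̇ = (40.0 − 35.0) / 0.7833 = 5.0/0.7833 = 6.383 cmH2O·s/L.
C = Vt/(Pplat − PEEP) = 480.0 / (35.0 − 13) = 480.0/22.0 = 21.818 mL/cmH2O.
τ = R × C = 6.383 × 0.02182 L/cmH2O = 0.1393 s.
Fraction remaining = e^(−Te/τ) = e^(−0.31/0.1393) = 0.108; trapped volume = 480.0 × 0.108 = 51.84 mL.
Additional alveolar pressure from trapping ≈ V_trapped / C = 51.84 / 21.818 = 2.376 cmH2O.

2.4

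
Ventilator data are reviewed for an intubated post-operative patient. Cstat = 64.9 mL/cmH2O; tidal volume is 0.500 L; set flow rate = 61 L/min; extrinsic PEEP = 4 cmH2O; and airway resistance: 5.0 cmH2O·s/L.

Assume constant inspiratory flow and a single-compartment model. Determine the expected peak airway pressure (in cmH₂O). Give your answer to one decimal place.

16.8

Flow: 61 L/min ÷ 60 = 1.0167 L/s.
Equation of motion (constant flow): PIP = Vt/C + R·V̇ + PEEP.
PIP = 500/64.9 + 5.0×1.0167 + 4 = 7.704 + 5.084 + 4 = 16.788 cmH2O.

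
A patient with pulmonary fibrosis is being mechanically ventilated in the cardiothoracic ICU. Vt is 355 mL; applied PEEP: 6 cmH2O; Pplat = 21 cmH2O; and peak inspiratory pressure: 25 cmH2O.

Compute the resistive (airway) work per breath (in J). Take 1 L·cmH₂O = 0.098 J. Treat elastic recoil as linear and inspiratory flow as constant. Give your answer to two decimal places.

With constant inspiratory flow the resistive pressure is constant at PIP − Pplat = 25 − 21 = 4.0 cmH2O, so resistive work = 4.0 × 0.355 = 1.42 L·cmH2O.
× 0.098 J/(L·cmH2O) → 0.1392 J.

0.14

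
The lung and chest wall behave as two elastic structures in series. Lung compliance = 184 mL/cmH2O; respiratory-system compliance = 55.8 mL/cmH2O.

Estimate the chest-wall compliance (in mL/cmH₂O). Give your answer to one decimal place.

80.1

1/Ccw = 1/Crs − 1/CL.
1/Ccw = 1/55.8 − 1/184 = 0.01249.
Ccw = 80.064 mL/cmH2O.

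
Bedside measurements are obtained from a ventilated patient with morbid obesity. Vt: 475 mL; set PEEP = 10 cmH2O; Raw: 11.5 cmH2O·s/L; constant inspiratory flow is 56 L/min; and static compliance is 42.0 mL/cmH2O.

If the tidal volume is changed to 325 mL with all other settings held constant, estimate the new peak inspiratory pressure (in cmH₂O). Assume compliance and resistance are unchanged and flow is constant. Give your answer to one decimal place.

Flow: 56 L/min ÷ 60 = 0.9333 L/s.
PIP = Vt/C + R·V̇ + PEEP (constant-flow equation of motion).
Only the elastic term changes: ΔPIP = ΔVt / C = (325 − 475) / 42.0 = -3.571 cmH2O.
Original PIP = 475/42.0 + 11.5×0.9333 + 10 = 32.042 cmH2O; new PIP = 32.042 + (-3.571) = 28.471 cmH2O.

28.5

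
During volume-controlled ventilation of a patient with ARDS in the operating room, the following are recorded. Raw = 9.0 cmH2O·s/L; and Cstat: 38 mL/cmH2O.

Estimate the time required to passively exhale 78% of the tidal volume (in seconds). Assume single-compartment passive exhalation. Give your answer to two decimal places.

0.52

τ = R × C = 9.0 × 38 mL/cmH2O = 9.0 × 0.038 L/cmH2O = 0.342 s.
Exhaled fraction f = 1 − e^(−t/τ) → t = −τ·ln(1 − f) = −0.342·ln(0.22) = 0.5178 s.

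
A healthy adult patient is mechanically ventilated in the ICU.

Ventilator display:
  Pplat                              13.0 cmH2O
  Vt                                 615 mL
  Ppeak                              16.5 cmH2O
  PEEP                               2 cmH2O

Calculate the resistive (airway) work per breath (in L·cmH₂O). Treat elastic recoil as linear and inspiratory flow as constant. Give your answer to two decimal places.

2.15

With constant inspiratory flow the resistive pressure is constant at PIP − Pplat = 16.5 − 13.0 = 3.5 cmH2O, so resistive work = 3.5 × 0.615 = 2.153 L·cmH2O.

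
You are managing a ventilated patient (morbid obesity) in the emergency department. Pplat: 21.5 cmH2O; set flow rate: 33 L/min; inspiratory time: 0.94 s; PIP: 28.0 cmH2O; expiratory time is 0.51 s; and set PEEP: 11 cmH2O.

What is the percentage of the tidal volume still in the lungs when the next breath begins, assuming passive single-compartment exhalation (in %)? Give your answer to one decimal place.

41.6

Flow: 33 L/min ÷ 60 = 0.55 L/s.
Vt = flow × Ti = 0.55 L/s × 0.94 s × 1000 mL/L = 517.0 mL.
R = (PIP − Pplat)/V̇ = (28.0 − 21.5) / 0.55 = 6.5/0.55 = 11.818 cmH2O·s/L.
C = Vt/(Pplat − PEEP) = 517.0 / (21.5 − 11) = 517.0/10.5 = 49.238 mL/cmH2O.
τ = R × C = 11.818 × 0.04924 L/cmH2O = 0.5819 s.
Fraction remaining at end-expiration = e^(−Te/τ) = e^(−0.51/0.5819) = 0.4163 → 41.63%.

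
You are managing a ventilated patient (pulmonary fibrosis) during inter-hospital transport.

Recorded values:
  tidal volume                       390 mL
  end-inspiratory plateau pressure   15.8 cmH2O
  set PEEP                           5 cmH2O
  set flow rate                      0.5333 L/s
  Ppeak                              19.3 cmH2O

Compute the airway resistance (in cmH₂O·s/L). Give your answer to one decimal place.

6.6

Raw = (PIP − Pplat) / flow = (19.3 − 15.8) / 0.5333 = 3.5 / 0.5333 = 6.563 cmH2O·s/L.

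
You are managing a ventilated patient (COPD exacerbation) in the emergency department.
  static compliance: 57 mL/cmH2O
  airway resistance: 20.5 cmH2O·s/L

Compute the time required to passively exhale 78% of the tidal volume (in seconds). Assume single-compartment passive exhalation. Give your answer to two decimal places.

1.77

τ = R × C = 20.5 × 57 mL/cmH2O = 20.5 × 0.057 L/cmH2O = 1.169 s.
Exhaled fraction f = 1 − e^(−t/τ) → t = −τ·ln(1 − f) = −1.169·ln(0.22) = 1.77 s.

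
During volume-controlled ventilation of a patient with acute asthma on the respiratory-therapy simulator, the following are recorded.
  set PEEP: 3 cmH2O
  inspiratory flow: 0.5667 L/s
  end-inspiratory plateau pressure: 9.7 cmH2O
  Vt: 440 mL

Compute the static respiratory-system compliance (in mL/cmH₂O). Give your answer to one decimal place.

Cstat = Vt / (Pplat − PEEP) = 440 / (9.7 − 3) = 440 / 6.7 = 65.672 mL/cmH2O.

65.7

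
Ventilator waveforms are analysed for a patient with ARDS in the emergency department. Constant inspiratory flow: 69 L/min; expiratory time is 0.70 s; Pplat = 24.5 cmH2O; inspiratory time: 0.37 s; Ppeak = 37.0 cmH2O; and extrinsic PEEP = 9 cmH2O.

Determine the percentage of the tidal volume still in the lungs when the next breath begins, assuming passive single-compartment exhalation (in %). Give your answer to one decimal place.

Flow: 69 L/min ÷ 60 = 1.15 L/s.
Vt = flow × Ti = 1.15 L/s × 0.37 s × 1000 mL/L = 425.5 mL.
R = (PIP − Pplat)/V̇ = (37.0 − 24.5) / 1.15 = 12.5/1.15 = 10.87 cmH2O·s/L.
C = Vt/(Pplat − PEEP) = 425.5 / (24.5 − 9) = 425.5/15.5 = 27.452 mL/cmH2O.
τ = R × C = 10.87 × 0.02745 L/cmH2O = 0.2984 s.
Fraction remaining at end-expiration = e^(−Te/τ) = e^(−0.70/0.2984) = 0.09577 → 9.577%.

9.6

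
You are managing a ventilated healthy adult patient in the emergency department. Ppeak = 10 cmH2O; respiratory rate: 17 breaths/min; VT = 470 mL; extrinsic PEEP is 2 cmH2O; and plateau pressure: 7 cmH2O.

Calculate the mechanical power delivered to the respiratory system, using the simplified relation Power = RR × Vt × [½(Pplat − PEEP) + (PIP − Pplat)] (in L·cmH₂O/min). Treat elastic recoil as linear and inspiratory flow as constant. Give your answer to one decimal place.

43.9

Per-breath work = Vt × [½(Pplat−PEEP) + (PIP−Pplat)] = 0.470 × [0.5×5.0 + 3.0] = 0.470 × 5.5 = 2.585 L·cmH2O.
Power = 17 × 2.585 = 43.945 L·cmH2O/min.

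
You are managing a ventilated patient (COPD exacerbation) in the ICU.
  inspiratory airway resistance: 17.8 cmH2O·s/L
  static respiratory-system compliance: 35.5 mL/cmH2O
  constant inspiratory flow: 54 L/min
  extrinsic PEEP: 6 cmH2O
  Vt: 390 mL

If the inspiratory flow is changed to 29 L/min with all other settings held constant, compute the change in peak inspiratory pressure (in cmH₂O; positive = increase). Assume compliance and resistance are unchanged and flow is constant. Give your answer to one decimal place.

-7.4

Flow: 54 L/min ÷ 60 = 0.9 L/s.
New flow: 29 L/min ÷ 60 = 0.4833 L/s.
PIP = Vt/C + R·V̇ + PEEP (constant-flow equation of motion).
Only the resistive term changes: ΔPIP = R × ΔV̇ = 17.8 × (0.4833 − 0.9) = 17.8 × -0.4167 = -7.417 cmH2O.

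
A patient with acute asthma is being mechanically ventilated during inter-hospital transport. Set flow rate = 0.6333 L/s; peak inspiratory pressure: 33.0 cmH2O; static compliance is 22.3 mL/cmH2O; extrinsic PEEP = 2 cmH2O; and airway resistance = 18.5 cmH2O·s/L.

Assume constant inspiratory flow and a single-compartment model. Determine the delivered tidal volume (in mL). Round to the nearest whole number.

Equation of motion (constant flow): PIP = Vt/C + R·V̇ + PEEP.
Vt/C = PIP − R·V̇ − PEEP = 33.0 − 11.716 − 2 = 19.284 cmH2O.
Vt = C × 19.284 = 22.3 × 19.284 = 430.03 mL.

430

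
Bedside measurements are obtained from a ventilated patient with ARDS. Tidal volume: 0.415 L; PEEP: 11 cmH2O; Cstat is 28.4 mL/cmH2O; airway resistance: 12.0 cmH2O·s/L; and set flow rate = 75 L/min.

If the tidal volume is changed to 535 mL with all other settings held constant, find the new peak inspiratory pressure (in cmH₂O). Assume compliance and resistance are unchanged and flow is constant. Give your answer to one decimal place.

Flow: 75 L/min ÷ 60 = 1.25 L/s.
PIP = Vt/C + R·V̇ + PEEP (constant-flow equation of motion).
Only the elastic term changes: ΔPIP = ΔVt / C = (535 − 415) / 28.4 = 4.225 cmH2O.
Original PIP = 415/28.4 + 12.0×1.25 + 11 = 40.613 cmH2O; new PIP = 40.613 + (4.225) = 44.838 cmH2O.

44.8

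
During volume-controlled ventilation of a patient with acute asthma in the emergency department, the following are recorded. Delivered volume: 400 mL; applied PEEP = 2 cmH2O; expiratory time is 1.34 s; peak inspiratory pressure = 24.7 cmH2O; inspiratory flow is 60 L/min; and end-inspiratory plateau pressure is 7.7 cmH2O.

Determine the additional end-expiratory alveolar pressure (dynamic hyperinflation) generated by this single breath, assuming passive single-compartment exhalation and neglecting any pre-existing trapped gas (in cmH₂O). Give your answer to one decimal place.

1.9

Flow: 60 L/min ÷ 60 = 1 L/s.
R = (PIP − Pplat)/V̇ = (24.7 − 7.7) / 1 = 17.0/1 = 17.0 cmH2O·s/L.
C = Vt/(Pplat − PEEP) = 400.0 / (7.7 − 2) = 400.0/5.7 = 70.175 mL/cmH2O.
τ = R × C = 17.0 × 0.07018 L/cmH2O = 1.193 s.
Fraction remaining = e^(−Te/τ) = e^(−1.34/1.193) = 0.3252; trapped volume = 400.0 × 0.3252 = 130.08 mL.
Additional alveolar pressure from trapping ≈ V_trapped / C = 130.08 / 70.175 = 1.854 cmH2O.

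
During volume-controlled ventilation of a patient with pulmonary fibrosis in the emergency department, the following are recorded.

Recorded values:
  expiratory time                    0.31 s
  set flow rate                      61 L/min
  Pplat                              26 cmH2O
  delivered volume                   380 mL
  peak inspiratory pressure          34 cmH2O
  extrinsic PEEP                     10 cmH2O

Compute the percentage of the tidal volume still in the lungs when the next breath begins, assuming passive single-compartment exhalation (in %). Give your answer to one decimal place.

Flow: 61 L/min ÷ 60 = 1.0167 L/s.
R = (PIP − Pplat)/V̇ = (34 − 26) / 1.0167 = 8.0/1.0167 = 7.869 cmH2O·s/L.
C = Vt/(Pplat − PEEP) = 380.0 / (26 − 10) = 380.0/16.0 = 23.75 mL/cmH2O.
τ = R × C = 7.869 × 0.02375 L/cmH2O = 0.1869 s.
Fraction remaining at end-expiration = e^(−Te/τ) = e^(−0.31/0.1869) = 0.1904 → 19.04%.

19.0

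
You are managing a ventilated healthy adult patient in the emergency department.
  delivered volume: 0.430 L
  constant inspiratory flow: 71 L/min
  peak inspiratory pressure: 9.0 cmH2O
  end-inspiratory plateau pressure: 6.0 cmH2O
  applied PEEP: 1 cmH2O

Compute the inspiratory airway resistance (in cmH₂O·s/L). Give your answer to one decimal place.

2.5

Flow: 71 L/min ÷ 60 = 1.1833 L/s.
Raw = (PIP − Pplat) / flow = (9.0 − 6.0) / 1.1833 = 3.0 / 1.1833 = 2.535 cmH2O·s/L.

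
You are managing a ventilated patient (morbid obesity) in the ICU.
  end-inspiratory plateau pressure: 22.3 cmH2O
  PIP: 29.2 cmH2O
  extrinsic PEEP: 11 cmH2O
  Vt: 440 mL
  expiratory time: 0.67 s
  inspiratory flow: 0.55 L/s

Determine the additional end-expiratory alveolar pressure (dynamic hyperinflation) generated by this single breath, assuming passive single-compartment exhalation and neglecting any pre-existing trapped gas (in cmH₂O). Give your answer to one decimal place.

2.9

R = (PIP − Pplat)/V̇ = (29.2 − 22.3) / 0.55 = 6.9/0.55 = 12.545 cmH2O·s/L.
C = Vt/(Pplat − PEEP) = 440.0 / (22.3 − 11) = 440.0/11.3 = 38.938 mL/cmH2O.
τ = R × C = 12.545 × 0.03894 L/cmH2O = 0.4885 s.
Fraction remaining = e^(−Te/τ) = e^(−0.67/0.4885) = 0.2537; trapped volume = 440.0 × 0.2537 = 111.63 mL.
Additional alveolar pressure from trapping ≈ V_trapped / C = 111.63 / 38.938 = 2.867 cmH2O.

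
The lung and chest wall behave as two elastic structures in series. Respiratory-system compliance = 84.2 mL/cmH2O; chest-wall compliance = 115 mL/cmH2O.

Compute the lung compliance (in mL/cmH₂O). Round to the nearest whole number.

314

1/CL = 1/Crs − 1/Ccw.
1/CL = 1/84.2 − 1/115 = 0.003181.
CL = 314.37 mL/cmH2O.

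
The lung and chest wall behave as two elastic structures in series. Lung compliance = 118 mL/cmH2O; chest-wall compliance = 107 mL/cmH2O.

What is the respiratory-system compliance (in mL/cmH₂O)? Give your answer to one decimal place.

Lung and chest wall are elastances in series: 1/Crs = 1/CL + 1/Ccw.
1/Crs = 1/118 + 1/107 = 0.01782.
Crs = 56.117 mL/cmH2O.

56.1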